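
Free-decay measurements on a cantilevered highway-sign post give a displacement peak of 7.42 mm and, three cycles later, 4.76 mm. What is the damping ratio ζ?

Logarithmic decrement δ = (1/n)·ln(x₀/x_n) = (1/3)·ln(7.42/4.76) = (1/3)·ln(1.559) = 0.1480.
ζ = δ/√(4π² + δ²) = 0.1480/√(39.48 + 0.0219) = 0.1480/6.285 = 0.02354.

0.0235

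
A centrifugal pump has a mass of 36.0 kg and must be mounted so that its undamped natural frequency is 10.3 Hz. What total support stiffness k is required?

ω_n = 2πf_n = 2π × 10.3 = 64.72 rad/s.
k = m·ω_n² = 36.0 × 64.72² = 36.0 × 4188 = 150800 N/m.

151000 N/m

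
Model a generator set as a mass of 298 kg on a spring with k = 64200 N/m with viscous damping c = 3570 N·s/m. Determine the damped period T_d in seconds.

ω_n = √(k/m) = √(64200/298) = 14.68 rad/s.
Critical damping c_c = 2√(k·m) = 2√(64200 × 298) = 8748 N·s/m, so ζ = c/c_c = 3570/8748 = 0.4081.
ω_d = ω_n√(1 − ζ²) = 14.68 × √(1 − 0.167) = 13.40 rad/s.
T_d = 2π/ω_d = 0.4689 s.

0.469 s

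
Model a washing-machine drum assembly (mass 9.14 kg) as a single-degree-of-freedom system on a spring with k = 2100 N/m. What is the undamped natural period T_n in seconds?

ω_n = √(k/m) = √(2100/9.14) = √229.8 = 15.16 rad/s.
T_n = 2π/ω_n = 6.283/15.16 = 0.4145 s.

0.415 s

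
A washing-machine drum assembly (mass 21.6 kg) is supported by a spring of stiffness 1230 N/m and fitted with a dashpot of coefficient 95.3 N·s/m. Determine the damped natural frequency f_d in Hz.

1.15 Hz

ω_n = √(k/m) = √(1230/21.6) = 7.546 rad/s.
Critical damping c_c = 2√(k·m) = 2√(1230 × 21.6) = 326.0 N·s/m, so ζ = c/c_c = 95.3/326.0 = 0.2923.
ω_d = ω_n√(1 − ζ²) = 7.546 × √(1 − 0.0855) = 7.217 rad/s.
f_d = ω_d/(2π) = 1.149 Hz.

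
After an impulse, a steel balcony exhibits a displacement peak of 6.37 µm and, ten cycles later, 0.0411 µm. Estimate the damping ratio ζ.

Logarithmic decrement δ = (1/n)·ln(x₀/x_n) = (1/10)·ln(6.37/0.0411) = (1/10)·ln(155.0) = 0.5043.
ζ = δ/√(4π² + δ²) = 0.5043/√(39.48 + 0.254) = 0.5043/6.303 = 0.08001.

0.0800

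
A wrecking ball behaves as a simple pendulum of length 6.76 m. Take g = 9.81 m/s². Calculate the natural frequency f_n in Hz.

0.192 Hz

For a simple pendulum ω_n = √(g/L) = √(9.81/6.76) = √1.451 = 1.205 rad/s.
f_n = ω_n/(2π) = 1.205/6.283 = 0.1917 Hz.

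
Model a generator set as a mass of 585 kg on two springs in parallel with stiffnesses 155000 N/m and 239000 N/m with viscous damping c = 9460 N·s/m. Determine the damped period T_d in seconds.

0.255 s

Parallel springs add: k_eq = 155000 + 239000 = 394000 N/m.
ω_n = √(k_eq/m) = √(394000/585) = 25.95 rad/s.
Critical damping c_c = 2√(k_eq·m) = 2√(394000 × 585) = 30360 N·s/m, so ζ = c/c_c = 9460/30360 = 0.3116.
ω_d = ω_n√(1 − ζ²) = 25.95 × √(1 − 0.0971) = 24.66 rad/s.
T_d = 2π/ω_d = 0.2548 s.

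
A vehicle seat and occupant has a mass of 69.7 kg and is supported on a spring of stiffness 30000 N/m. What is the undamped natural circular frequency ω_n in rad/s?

20.7 rad/s

ω_n = √(k/m) = √(30000/69.7) = √430.4 = 20.75 rad/s.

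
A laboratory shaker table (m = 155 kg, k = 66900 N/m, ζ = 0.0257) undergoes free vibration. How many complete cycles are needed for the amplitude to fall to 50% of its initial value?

5 cycles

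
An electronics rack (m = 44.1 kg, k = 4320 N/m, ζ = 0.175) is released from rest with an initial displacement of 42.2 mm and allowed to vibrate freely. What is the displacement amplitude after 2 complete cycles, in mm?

Logarithmic decrement δ = 2πζ/√(1 − ζ²) = 2π × 0.1750/√(1 − 0.0306) = 1.117.
After n cycles, x_n/x₀ = e^(−nδ), so x_2 = 42.2 × e^(−2 × 1.117) = 42.2 × 0.1071 = 4.521 mm.

4.52 mm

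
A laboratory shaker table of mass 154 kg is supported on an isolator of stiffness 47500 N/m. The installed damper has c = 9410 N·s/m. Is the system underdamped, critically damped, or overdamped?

overdamped

c_c = 2√(k·m) = 5409 N·s/m; ζ = c/c_c = 9410/5409 = 1.74.
Since ζ > 1 the system is overdamped.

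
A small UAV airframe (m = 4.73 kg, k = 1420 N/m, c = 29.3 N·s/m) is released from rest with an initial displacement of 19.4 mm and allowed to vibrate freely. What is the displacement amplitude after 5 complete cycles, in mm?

ζ = c/(2√(km)) = 29.3/(2√(1420 × 4.73)) = 29.3/163.9 = 0.1788.
Logarithmic decrement δ = 2πζ/√(1 − ζ²) = 2π × 0.1788/√(1 − 0.0320) = 1.142.
After n cycles, x_n/x₀ = e^(−nδ), so x_5 = 19.4 × e^(−5 × 1.142) = 19.4 × 0.003320 = 0.06441 mm.

0.0644 mm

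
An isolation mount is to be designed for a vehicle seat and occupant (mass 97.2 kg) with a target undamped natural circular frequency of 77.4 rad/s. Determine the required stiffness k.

k = m·ω_n² = 97.2 × 77.40² = 97.2 × 5991 = 582300 N/m.

582000 N/m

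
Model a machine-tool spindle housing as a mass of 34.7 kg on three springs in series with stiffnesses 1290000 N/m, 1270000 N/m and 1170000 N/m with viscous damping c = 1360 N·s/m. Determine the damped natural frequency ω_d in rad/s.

107 rad/s

Series springs: 1/k_eq = 1/1290000 + 1/1270000 + 1/1170000 = 2.417×10^-6, so k_eq = 413700 N/m.
ω_n = √(k_eq/m) = √(413700/34.7) = 109.2 rad/s.
Critical damping c_c = 2√(k_eq·m) = 2√(413700 × 34.7) = 7578 N·s/m, so ζ = c/c_c = 1360/7578 = 0.1795.
ω_d = ω_n√(1 − ζ²) = 109.2 × √(1 − 0.0322) = 107.4 rad/s.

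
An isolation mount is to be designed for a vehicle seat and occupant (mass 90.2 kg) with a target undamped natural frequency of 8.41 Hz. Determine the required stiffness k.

252000 N/m

ω_n = 2πf_n = 2π × 8.41 = 52.84 rad/s.
k = m·ω_n² = 90.2 × 52.84² = 90.2 × 2792 = 251900 N/m.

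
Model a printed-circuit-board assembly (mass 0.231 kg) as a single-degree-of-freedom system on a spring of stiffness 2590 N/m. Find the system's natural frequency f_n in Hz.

16.9 Hz

ω_n = √(k/m) = √(2590/0.231) = √11210 = 105.9 rad/s.
f_n = ω_n/(2π) = 105.9/6.283 = 16.85 Hz.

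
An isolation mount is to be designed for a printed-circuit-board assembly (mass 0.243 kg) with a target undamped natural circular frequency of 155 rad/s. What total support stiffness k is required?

k = m·ω_n² = 0.243 × 155.0² = 0.243 × 24020 = 5838 N/m.

5840 N/m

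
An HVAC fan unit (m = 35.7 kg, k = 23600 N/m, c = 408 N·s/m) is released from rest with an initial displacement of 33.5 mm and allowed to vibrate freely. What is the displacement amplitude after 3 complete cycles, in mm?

ζ = c/(2√(km)) = 408/(2√(23600 × 35.7)) = 408/1836 = 0.2222.
Logarithmic decrement δ = 2πζ/√(1 − ζ²) = 2π × 0.2222/√(1 − 0.0494) = 1.432.
After n cycles, x_n/x₀ = e^(−nδ), so x_3 = 33.5 × e^(−3 × 1.432) = 33.5 × 0.01361 = 0.4560 mm.

0.456 mm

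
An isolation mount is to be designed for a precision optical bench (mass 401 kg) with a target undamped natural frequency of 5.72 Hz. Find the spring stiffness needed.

518000 N/m

ω_n = 2πf_n = 2π × 5.72 = 35.94 rad/s.
k = m·ω_n² = 401 × 35.94² = 401 × 1292 = 518000 N/m.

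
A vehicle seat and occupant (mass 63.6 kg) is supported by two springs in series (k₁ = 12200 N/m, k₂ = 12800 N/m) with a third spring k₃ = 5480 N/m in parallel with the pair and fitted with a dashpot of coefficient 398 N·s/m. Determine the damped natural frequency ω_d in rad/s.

Series pair: k_s = k₁k₂/(k₁+k₂) = (12200)(12800)/(12200 + 12800) = 6246 N/m. In parallel with k₃: k_eq = 6246 + 5480 = 11730 N/m.
ω_n = √(k_eq/m) = √(11730/63.6) = 13.58 rad/s.
Critical damping c_c = 2√(k_eq·m) = 2√(11730 × 63.6) = 1727 N·s/m, so ζ = c/c_c = 398/1727 = 0.2304.
ω_d = ω_n√(1 − ζ²) = 13.58 × √(1 − 0.0531) = 13.21 rad/s.

13.2 rad/s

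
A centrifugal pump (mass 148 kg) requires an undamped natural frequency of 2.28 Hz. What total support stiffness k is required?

30400 N/m

ω_n = 2πf_n = 2π × 2.28 = 14.33 rad/s.
k = m·ω_n² = 148 × 14.33² = 148 × 205.2 = 30370 N/m.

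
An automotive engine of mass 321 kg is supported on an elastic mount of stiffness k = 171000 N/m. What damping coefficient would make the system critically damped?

c_c = 2√(k·m) = 2√(171000 × 321) = 2 × 7409 = 14820 N·s/m.

14800 N·s/m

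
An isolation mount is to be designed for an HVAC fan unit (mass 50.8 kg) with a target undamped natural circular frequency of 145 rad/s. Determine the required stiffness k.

k = m·ω_n² = 50.8 × 145.0² = 50.8 × 21020 = 1068000 N/m.

1070000 N/m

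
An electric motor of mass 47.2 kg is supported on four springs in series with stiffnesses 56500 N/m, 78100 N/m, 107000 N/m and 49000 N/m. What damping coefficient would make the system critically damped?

1770 N·s/m

Series springs: 1/k_eq = 1/56500 + 1/78100 + 1/107000 + 1/49000 = 6.026×10^-5, so k_eq = 16600 N/m.
c_c = 2√(k_eq·m) = 2√(16600 × 47.2) = 2 × 885.0 = 1770 N·s/m.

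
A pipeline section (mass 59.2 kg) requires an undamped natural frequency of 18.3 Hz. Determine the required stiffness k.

783000 N/m

ω_n = 2πf_n = 2π × 18.3 = 115.0 rad/s.
k = m·ω_n² = 59.2 × 115.0² = 59.2 × 13220 = 782700 N/m.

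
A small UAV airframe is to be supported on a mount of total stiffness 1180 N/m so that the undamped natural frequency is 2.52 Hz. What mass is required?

4.71 kg

ω_n = 2πf_n = 2π × 2.52 = 15.83 rad/s.
m = k/ω_n² = 1180/15.83² = 1180/250.7 = 4.707 kg.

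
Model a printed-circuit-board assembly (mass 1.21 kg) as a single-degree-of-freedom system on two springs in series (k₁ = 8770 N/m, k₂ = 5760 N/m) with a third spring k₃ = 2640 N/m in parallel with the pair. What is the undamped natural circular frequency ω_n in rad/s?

Series pair: k_s = k₁k₂/(k₁+k₂) = (8770)(5760)/(8770 + 5760) = 3477 N/m. In parallel with k₃: k_eq = 3477 + 2640 = 6117 N/m.
ω_n = √(k_eq/m) = √(6117/1.21) = √5055 = 71.10 rad/s.

71.1 rad/s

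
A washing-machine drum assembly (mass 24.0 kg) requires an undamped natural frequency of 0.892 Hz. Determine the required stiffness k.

ω_n = 2πf_n = 2π × 0.892 = 5.605 rad/s.
k = m·ω_n² = 24.0 × 5.605² = 24.0 × 31.41 = 753.9 N/m.

754 N/m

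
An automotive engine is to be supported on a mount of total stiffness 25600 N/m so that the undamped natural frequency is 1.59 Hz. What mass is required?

ω_n = 2πf_n = 2π × 1.59 = 9.990 rad/s.
m = k/ω_n² = 25600/9.990² = 25600/99.81 = 256.5 kg.

256 kg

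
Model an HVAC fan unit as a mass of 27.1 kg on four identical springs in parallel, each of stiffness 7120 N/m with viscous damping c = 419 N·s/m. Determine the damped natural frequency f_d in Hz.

Parallel springs add: k_eq = 4 × 7120 = 28480 N/m.
ω_n = √(k_eq/m) = √(28480/27.1) = 32.42 rad/s.
Critical damping c_c = 2√(k_eq·m) = 2√(28480 × 27.1) = 1757 N·s/m, so ζ = c/c_c = 419/1757 = 0.2385.
ω_d = ω_n√(1 − ζ²) = 32.42 × √(1 − 0.0569) = 31.48 rad/s.
f_d = ω_d/(2π) = 5.011 Hz.

5.01 Hz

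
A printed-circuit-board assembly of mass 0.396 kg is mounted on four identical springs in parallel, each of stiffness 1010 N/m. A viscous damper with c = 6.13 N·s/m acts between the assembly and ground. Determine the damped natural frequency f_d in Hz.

Parallel springs add: k_eq = 4 × 1010 = 4040 N/m.
ω_n = √(k_eq/m) = √(4040/0.396) = 101.0 rad/s.
Critical damping c_c = 2√(k_eq·m) = 2√(4040 × 0.396) = 80.00 N·s/m, so ζ = c/c_c = 6.13/80.00 = 0.07663.
ω_d = ω_n√(1 − ζ²) = 101.0 × √(1 − 0.00587) = 100.7 rad/s.
f_d = ω_d/(2π) = 16.03 Hz.

16.0 Hz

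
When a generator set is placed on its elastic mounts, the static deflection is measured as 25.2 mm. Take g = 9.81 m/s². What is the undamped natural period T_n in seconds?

0.318 s

ω_n = √(g/δ_st) = √(9.81/0.0252) = √389.3 = 19.73 rad/s.
T_n = 2π/ω_n = 6.283/19.73 = 0.3185 s.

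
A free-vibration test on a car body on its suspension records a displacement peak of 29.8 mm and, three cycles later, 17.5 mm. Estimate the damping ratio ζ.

Logarithmic decrement δ = (1/n)·ln(x₀/x_n) = (1/3)·ln(29.8/17.5) = (1/3)·ln(1.703) = 0.1774.
ζ = δ/√(4π² + δ²) = 0.1774/√(39.48 + 0.0315) = 0.1774/6.286 = 0.02823.

0.0282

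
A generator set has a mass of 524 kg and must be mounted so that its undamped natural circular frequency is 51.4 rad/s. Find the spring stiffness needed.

1380000 N/m

k = m·ω_n² = 524 × 51.40² = 524 × 2642 = 1384000 N/m.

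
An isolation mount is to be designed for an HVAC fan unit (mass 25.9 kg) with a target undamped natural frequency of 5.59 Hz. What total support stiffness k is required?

32000 N/m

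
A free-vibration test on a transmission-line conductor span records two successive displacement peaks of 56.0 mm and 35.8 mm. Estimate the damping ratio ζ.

0.0710

Logarithmic decrement δ = (1/n)·ln(x₀/x_n) = (1/1)·ln(56.0/35.8) = (1/1)·ln(1.564) = 0.4474.
ζ = δ/√(4π² + δ²) = 0.4474/√(39.48 + 0.200) = 0.4474/6.299 = 0.07103.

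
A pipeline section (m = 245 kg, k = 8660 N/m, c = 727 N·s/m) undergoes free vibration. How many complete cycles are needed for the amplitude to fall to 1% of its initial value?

ζ = c/(2√(km)) = 727/(2√(8660 × 245)) = 727/2913 = 0.2496.
Logarithmic decrement δ = 2πζ/√(1 − ζ²) = 2π × 0.2496/√(1 − 0.0623) = 1.619.
x_n/x₀ = e^(−nδ) ≤ 0.01; take ln: n ≥ ln(1/0.01)/δ = 4.605/1.619 = 2.844.
So 3 complete cycles are required.

3 cycles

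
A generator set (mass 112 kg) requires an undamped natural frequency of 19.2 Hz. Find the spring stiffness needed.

1630000 N/m

ω_n = 2πf_n = 2π × 19.2 = 120.6 rad/s.
k = m·ω_n² = 112 × 120.6² = 112 × 14550 = 1630000 N/m.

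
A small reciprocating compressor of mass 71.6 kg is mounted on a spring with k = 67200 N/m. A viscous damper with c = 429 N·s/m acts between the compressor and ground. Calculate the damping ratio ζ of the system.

ω_n = √(k/m) = √(67200/71.6) = 30.64 rad/s.
Critical damping c_c = 2√(k·m) = 2√(67200 × 71.6) = 4387 N·s/m, so ζ = c/c_c = 429/4387 = 0.09779.

0.0978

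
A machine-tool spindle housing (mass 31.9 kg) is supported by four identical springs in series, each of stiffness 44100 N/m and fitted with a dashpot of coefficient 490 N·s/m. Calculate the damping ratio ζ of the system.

0.413

Series springs: 1/k_eq = 4/44100, so k_eq = 44100/4 = 11020 N/m.
ω_n = √(k_eq/m) = √(11020/31.9) = 18.59 rad/s.
Critical damping c_c = 2√(k_eq·m) = 2√(11020 × 31.9) = 1186 N·s/m, so ζ = c/c_c = 490/1186 = 0.4131.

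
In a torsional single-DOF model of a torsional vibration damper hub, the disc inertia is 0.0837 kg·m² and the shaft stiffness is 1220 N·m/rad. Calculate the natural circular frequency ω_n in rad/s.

ω_n = √(k_t/J) = √(1220/0.0837) = √14580 = 120.7 rad/s.

121 rad/s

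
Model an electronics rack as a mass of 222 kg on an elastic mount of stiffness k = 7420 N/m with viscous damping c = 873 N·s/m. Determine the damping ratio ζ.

ω_n = √(k/m) = √(7420/222) = 5.781 rad/s.
Critical damping c_c = 2√(k·m) = 2√(7420 × 222) = 2567 N·s/m, so ζ = c/c_c = 873/2567 = 0.3401.

0.340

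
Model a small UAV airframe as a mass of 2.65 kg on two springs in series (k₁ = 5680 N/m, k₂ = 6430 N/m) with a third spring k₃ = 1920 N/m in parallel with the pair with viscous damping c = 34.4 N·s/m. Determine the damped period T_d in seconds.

Series pair: k_s = k₁k₂/(k₁+k₂) = (5680)(6430)/(5680 + 6430) = 3016 N/m. In parallel with k₃: k_eq = 3016 + 1920 = 4936 N/m.
ω_n = √(k_eq/m) = √(4936/2.65) = 43.16 rad/s.
Critical damping c_c = 2√(k_eq·m) = 2√(4936 × 2.65) = 228.7 N·s/m, so ζ = c/c_c = 34.4/228.7 = 0.1504.
ω_d = ω_n√(1 − ζ²) = 43.16 × √(1 − 0.0226) = 42.67 rad/s.
T_d = 2π/ω_d = 0.1473 s.

0.147 s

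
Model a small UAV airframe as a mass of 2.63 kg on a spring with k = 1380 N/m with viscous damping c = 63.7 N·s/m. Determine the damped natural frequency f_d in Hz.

3.09 Hz

ω_n = √(k/m) = √(1380/2.63) = 22.91 rad/s.
Critical damping c_c = 2√(k·m) = 2√(1380 × 2.63) = 120.5 N·s/m, so ζ = c/c_c = 63.7/120.5 = 0.5287.
ω_d = ω_n√(1 − ζ²) = 22.91 × √(1 − 0.280) = 19.44 rad/s.
f_d = ω_d/(2π) = 3.095 Hz.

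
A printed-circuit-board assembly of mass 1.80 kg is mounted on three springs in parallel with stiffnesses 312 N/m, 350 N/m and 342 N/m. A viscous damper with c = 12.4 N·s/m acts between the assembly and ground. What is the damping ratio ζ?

0.146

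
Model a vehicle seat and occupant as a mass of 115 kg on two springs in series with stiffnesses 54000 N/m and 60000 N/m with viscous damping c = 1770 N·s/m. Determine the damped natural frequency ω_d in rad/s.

13.7 rad/s

Series springs: 1/k_eq = 1/54000 + 1/60000 = 3.519×10^-5, so k_eq = 28420 N/m.
ω_n = √(k_eq/m) = √(28420/115) = 15.72 rad/s.
Critical damping c_c = 2√(k_eq·m) = 2√(28420 × 115) = 3616 N·s/m, so ζ = c/c_c = 1770/3616 = 0.4895.
ω_d = ω_n√(1 − ζ²) = 15.72 × √(1 − 0.240) = 13.71 rad/s.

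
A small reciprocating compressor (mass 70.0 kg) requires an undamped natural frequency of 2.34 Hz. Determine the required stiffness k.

ω_n = 2πf_n = 2π × 2.34 = 14.70 rad/s.
k = m·ω_n² = 70.0 × 14.70² = 70.0 × 216.2 = 15130 N/m.

15100 N/m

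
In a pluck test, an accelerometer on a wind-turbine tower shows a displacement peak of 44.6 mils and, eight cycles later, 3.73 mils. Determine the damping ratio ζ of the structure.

0.0493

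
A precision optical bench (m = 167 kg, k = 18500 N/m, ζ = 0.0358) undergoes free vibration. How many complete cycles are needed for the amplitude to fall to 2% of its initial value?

18 cycles

Logarithmic decrement δ = 2πζ/√(1 − ζ²) = 2π × 0.03580/√(1 − 0.00128) = 0.2251.
x_n/x₀ = e^(−nδ) ≤ 0.02; take ln: n ≥ ln(1/0.02)/δ = 3.912/0.2251 = 17.38.
So 18 complete cycles are required.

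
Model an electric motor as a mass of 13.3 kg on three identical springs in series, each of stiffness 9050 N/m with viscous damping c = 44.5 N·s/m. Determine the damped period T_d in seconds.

Series springs: 1/k_eq = 3/9050, so k_eq = 9050/3 = 3017 N/m.
ω_n = √(k_eq/m) = √(3017/13.3) = 15.06 rad/s.
Critical damping c_c = 2√(k_eq·m) = 2√(3017 × 13.3) = 400.6 N·s/m, so ζ = c/c_c = 44.5/400.6 = 0.1111.
ω_d = ω_n√(1 − ζ²) = 15.06 × √(1 − 0.0123) = 14.97 rad/s.
T_d = 2π/ω_d = 0.4198 s.

0.420 s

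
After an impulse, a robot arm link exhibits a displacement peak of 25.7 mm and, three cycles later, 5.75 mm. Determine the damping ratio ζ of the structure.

0.0792

Logarithmic decrement δ = (1/n)·ln(x₀/x_n) = (1/3)·ln(25.7/5.75) = (1/3)·ln(4.470) = 0.4991.
ζ = δ/√(4π² + δ²) = 0.4991/√(39.48 + 0.249) = 0.4991/6.303 = 0.07918.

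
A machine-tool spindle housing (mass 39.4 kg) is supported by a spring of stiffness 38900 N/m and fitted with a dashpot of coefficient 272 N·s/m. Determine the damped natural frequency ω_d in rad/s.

ω_n = √(k/m) = √(38900/39.4) = 31.42 rad/s.
Critical damping c_c = 2√(k·m) = 2√(38900 × 39.4) = 2476 N·s/m, so ζ = c/c_c = 272/2476 = 0.1099.
ω_d = ω_n√(1 − ζ²) = 31.42 × √(1 − 0.0121) = 31.23 rad/s.

31.2 rad/s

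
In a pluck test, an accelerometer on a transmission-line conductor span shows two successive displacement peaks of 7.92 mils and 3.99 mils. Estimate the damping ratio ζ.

0.108

Logarithmic decrement δ = (1/n)·ln(x₀/x_n) = (1/1)·ln(7.92/3.99) = (1/1)·ln(1.985) = 0.6856.
ζ = δ/√(4π² + δ²) = 0.6856/√(39.48 + 0.470) = 0.6856/6.320 = 0.1085.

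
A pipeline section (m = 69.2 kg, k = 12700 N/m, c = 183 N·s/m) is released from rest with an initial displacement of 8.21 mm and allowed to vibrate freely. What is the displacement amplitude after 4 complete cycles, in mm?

0.698 mm

ζ = c/(2√(km)) = 183/(2√(12700 × 69.2)) = 183/1875 = 0.09760.
Logarithmic decrement δ = 2πζ/√(1 − ζ²) = 2π × 0.09760/√(1 − 0.00953) = 0.6162.
After n cycles, x_n/x₀ = e^(−nδ), so x_4 = 8.21 × e^(−4 × 0.6162) = 8.21 × 0.08502 = 0.6981 mm.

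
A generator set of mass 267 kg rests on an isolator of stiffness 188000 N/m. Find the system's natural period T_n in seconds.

0.237 s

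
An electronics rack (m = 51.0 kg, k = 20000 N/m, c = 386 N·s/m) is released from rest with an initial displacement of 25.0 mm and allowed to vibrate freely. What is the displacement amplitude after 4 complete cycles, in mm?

0.187 mm

ζ = c/(2√(km)) = 386/(2√(20000 × 51.0)) = 386/2020 = 0.1911.
Logarithmic decrement δ = 2πζ/√(1 − ζ²) = 2π × 0.1911/√(1 − 0.0365) = 1.223.
After n cycles, x_n/x₀ = e^(−nδ), so x_4 = 25.0 × e^(−4 × 1.223) = 25.0 × 0.007499 = 0.1875 mm.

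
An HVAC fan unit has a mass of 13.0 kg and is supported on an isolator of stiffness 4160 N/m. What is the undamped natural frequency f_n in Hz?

ω_n = √(k/m) = √(4160/13.0) = √320.0 = 17.89 rad/s.
f_n = ω_n/(2π) = 17.89/6.283 = 2.847 Hz.

2.85 Hz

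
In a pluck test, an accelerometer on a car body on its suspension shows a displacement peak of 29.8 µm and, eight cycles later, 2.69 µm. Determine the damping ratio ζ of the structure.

Logarithmic decrement δ = (1/n)·ln(x₀/x_n) = (1/8)·ln(29.8/2.69) = (1/8)·ln(11.08) = 0.3006.
ζ = δ/√(4π² + δ²) = 0.3006/√(39.48 + 0.0904) = 0.3006/6.290 = 0.04779.

0.0478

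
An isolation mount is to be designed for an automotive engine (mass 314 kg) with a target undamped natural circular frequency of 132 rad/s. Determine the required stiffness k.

5470000 N/m

k = m·ω_n² = 314 × 132.0² = 314 × 17420 = 5471000 N/m.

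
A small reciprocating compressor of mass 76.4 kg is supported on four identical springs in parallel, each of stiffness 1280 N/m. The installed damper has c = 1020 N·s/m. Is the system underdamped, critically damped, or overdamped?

Parallel springs add: k_eq = 4 × 1280 = 5120 N/m.
c_c = 2√(k_eq·m) = 1251 N·s/m; ζ = c/c_c = 1020/1251 = 0.815.
Since ζ < 1 the system is underdamped.

underdamped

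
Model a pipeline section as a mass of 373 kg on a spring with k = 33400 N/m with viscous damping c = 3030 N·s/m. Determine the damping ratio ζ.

ω_n = √(k/m) = √(33400/373) = 9.463 rad/s.
Critical damping c_c = 2√(k·m) = 2√(33400 × 373) = 7059 N·s/m, so ζ = c/c_c = 3030/7059 = 0.4292.

0.429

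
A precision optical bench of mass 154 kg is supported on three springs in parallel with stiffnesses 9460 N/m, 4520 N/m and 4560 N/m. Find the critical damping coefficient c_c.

3380 N·s/m

Parallel springs add: k_eq = 9460 + 4520 + 4560 = 18540 N/m.
c_c = 2√(k_eq·m) = 2√(18540 × 154) = 2 × 1690 = 3379 N·s/m.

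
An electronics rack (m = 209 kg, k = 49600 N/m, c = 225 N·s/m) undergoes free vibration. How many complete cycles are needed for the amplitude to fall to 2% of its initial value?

ζ = c/(2√(km)) = 225/(2√(49600 × 209)) = 225/6439 = 0.03494.
Logarithmic decrement δ = 2πζ/√(1 − ζ²) = 2π × 0.03494/√(1 − 0.00122) = 0.2197.
x_n/x₀ = e^(−nδ) ≤ 0.02; take ln: n ≥ ln(1/0.02)/δ = 3.912/0.2197 = 17.81.
So 18 complete cycles are required.

18 cycles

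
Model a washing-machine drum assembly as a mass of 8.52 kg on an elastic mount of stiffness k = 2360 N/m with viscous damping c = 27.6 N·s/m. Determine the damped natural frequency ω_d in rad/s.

16.6 rad/s

ω_n = √(k/m) = √(2360/8.52) = 16.64 rad/s.
Critical damping c_c = 2√(k·m) = 2√(2360 × 8.52) = 283.6 N·s/m, so ζ = c/c_c = 27.6/283.6 = 0.09732.
ω_d = ω_n√(1 − ζ²) = 16.64 × √(1 − 0.00947) = 16.56 rad/s.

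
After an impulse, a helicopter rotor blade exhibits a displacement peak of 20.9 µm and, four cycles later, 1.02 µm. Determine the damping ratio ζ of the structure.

Logarithmic decrement δ = (1/n)·ln(x₀/x_n) = (1/4)·ln(20.9/1.02) = (1/4)·ln(20.49) = 0.7550.
ζ = δ/√(4π² + δ²) = 0.7550/√(39.48 + 0.570) = 0.7550/6.328 = 0.1193.

0.119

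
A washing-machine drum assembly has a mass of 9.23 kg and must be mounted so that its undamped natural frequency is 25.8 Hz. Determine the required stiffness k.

243000 N/m

ω_n = 2πf_n = 2π × 25.8 = 162.1 rad/s.
k = m·ω_n² = 9.23 × 162.1² = 9.23 × 26280 = 242500 N/m.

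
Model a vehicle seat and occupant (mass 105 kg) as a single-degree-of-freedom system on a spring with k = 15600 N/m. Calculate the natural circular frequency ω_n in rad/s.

ω_n = √(k/m) = √(15600/105) = √148.6 = 12.19 rad/s.

12.2 rad/s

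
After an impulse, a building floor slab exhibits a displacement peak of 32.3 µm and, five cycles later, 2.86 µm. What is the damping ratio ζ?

0.0769

Logarithmic decrement δ = (1/n)·ln(x₀/x_n) = (1/5)·ln(32.3/2.86) = (1/5)·ln(11.29) = 0.4848.
ζ = δ/√(4π² + δ²) = 0.4848/√(39.48 + 0.235) = 0.4848/6.302 = 0.07694.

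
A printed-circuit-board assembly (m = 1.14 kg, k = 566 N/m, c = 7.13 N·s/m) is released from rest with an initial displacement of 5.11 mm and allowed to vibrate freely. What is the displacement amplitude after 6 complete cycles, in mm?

0.0244 mm

ζ = c/(2√(km)) = 7.13/(2√(566 × 1.14)) = 7.13/50.80 = 0.1403.
Logarithmic decrement δ = 2πζ/√(1 − ζ²) = 2π × 0.1403/√(1 − 0.0197) = 0.8906.
After n cycles, x_n/x₀ = e^(−nδ), so x_6 = 5.11 × e^(−6 × 0.8906) = 5.11 × 0.004778 = 0.02441 mm.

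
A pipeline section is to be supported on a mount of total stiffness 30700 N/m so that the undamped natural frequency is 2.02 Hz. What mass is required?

191 kg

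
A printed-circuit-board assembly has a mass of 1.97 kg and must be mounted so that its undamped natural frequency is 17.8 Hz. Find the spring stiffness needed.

24600 N/m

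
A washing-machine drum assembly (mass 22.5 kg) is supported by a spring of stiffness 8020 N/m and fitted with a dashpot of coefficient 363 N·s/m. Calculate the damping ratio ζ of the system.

0.427

ω_n = √(k/m) = √(8020/22.5) = 18.88 rad/s.
Critical damping c_c = 2√(k·m) = 2√(8020 × 22.5) = 849.6 N·s/m, so ζ = c/c_c = 363/849.6 = 0.4273.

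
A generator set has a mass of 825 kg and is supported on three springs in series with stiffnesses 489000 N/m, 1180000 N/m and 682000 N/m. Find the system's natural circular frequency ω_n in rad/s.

16.7 rad/s

Series springs: 1/k_eq = 1/489000 + 1/1180000 + 1/682000 = 4.359×10^-6, so k_eq = 229400 N/m.
ω_n = √(k_eq/m) = √(229400/825) = √278.1 = 16.68 rad/s.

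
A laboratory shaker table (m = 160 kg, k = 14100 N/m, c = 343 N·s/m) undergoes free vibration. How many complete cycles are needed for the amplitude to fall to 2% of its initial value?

6 cycles

ζ = c/(2√(km)) = 343/(2√(14100 × 160)) = 343/3004 = 0.1142.
Logarithmic decrement δ = 2πζ/√(1 − ζ²) = 2π × 0.1142/√(1 − 0.0130) = 0.7221.
x_n/x₀ = e^(−nδ) ≤ 0.02; take ln: n ≥ ln(1/0.02)/δ = 3.912/0.7221 = 5.417.
So 6 complete cycles are required.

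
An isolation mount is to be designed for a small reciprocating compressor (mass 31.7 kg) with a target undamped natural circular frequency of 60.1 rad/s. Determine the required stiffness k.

115000 N/m

k = m·ω_n² = 31.7 × 60.10² = 31.7 × 3612 = 114500 N/m.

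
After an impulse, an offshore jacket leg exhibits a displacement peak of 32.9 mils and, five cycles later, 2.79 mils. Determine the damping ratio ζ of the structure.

Logarithmic decrement δ = (1/n)·ln(x₀/x_n) = (1/5)·ln(32.9/2.79) = (1/5)·ln(11.79) = 0.4935.
ζ = δ/√(4π² + δ²) = 0.4935/√(39.48 + 0.244) = 0.4935/6.303 = 0.07830.

0.0783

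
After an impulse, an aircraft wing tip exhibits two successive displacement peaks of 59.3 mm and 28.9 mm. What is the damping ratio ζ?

Logarithmic decrement δ = (1/n)·ln(x₀/x_n) = (1/1)·ln(59.3/28.9) = (1/1)·ln(2.052) = 0.7188.
ζ = δ/√(4π² + δ²) = 0.7188/√(39.48 + 0.517) = 0.7188/6.324 = 0.1137.

0.114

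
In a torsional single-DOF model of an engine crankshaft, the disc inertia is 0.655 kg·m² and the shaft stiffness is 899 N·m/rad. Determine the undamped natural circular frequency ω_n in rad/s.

37.0 rad/s

ω_n = √(k_t/J) = √(899/0.655) = √1373 = 37.05 rad/s.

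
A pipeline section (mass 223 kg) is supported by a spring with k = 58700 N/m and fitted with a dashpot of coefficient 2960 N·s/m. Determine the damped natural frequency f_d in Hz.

2.36 Hz

ω_n = √(k/m) = √(58700/223) = 16.22 rad/s.
Critical damping c_c = 2√(k·m) = 2√(58700 × 223) = 7236 N·s/m, so ζ = c/c_c = 2960/7236 = 0.4091.
ω_d = ω_n√(1 − ζ²) = 16.22 × √(1 − 0.167) = 14.80 rad/s.
f_d = ω_d/(2π) = 2.356 Hz.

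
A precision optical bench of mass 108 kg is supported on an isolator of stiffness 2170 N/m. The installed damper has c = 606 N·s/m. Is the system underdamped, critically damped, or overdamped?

underdamped

c_c = 2√(k·m) = 968.2 N·s/m; ζ = c/c_c = 606/968.2 = 0.626.
Since ζ < 1 the system is underdamped.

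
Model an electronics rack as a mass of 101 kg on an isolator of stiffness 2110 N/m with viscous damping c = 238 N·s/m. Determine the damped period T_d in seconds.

1.42 s

ω_n = √(k/m) = √(2110/101) = 4.571 rad/s.
Critical damping c_c = 2√(k·m) = 2√(2110 × 101) = 923.3 N·s/m, so ζ = c/c_c = 238/923.3 = 0.2578.
ω_d = ω_n√(1 − ζ²) = 4.571 × √(1 − 0.0664) = 4.416 rad/s.
T_d = 2π/ω_d = 1.423 s.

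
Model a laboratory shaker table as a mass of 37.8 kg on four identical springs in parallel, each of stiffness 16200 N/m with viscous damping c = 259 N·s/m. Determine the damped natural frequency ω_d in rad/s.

41.3 rad/s

Parallel springs add: k_eq = 4 × 16200 = 64800 N/m.
ω_n = √(k_eq/m) = √(64800/37.8) = 41.40 rad/s.
Critical damping c_c = 2√(k_eq·m) = 2√(64800 × 37.8) = 3130 N·s/m, so ζ = c/c_c = 259/3130 = 0.08274.
ω_d = ω_n√(1 − ζ²) = 41.40 × √(1 − 0.00685) = 41.26 rad/s.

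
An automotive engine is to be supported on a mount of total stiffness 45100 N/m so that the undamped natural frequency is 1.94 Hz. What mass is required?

ω_n = 2πf_n = 2π × 1.94 = 12.19 rad/s.
m = k/ω_n² = 45100/12.19² = 45100/148.6 = 303.5 kg.

304 kg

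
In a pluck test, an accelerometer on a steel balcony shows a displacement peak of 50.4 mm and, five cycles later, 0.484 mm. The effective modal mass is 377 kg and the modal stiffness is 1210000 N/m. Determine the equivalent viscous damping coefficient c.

6250 N·s/m

Logarithmic decrement δ = (1/n)·ln(x₀/x_n) = (1/5)·ln(50.4/0.484) = (1/5)·ln(104.1) = 0.9291.
ζ = δ/√(4π² + δ²) = 0.9291/√(39.48 + 0.863) = 0.9291/6.352 = 0.1463.
c = ζ · 2√(km) = 0.1463 × 2√(1210000 × 377) = 0.1463 × 42720 = 6249 N·s/m.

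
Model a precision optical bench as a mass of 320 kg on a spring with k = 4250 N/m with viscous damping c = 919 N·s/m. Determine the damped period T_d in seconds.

1.88 s

ω_n = √(k/m) = √(4250/320) = 3.644 rad/s.
Critical damping c_c = 2√(k·m) = 2√(4250 × 320) = 2332 N·s/m, so ζ = c/c_c = 919/2332 = 0.3940.
ω_d = ω_n√(1 − ζ²) = 3.644 × √(1 − 0.155) = 3.350 rad/s.
T_d = 2π/ω_d = 1.876 s.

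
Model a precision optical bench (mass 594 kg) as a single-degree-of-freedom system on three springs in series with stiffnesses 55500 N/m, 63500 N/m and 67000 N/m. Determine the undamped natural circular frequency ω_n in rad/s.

Series springs: 1/k_eq = 1/55500 + 1/63500 + 1/67000 = 4.869×10^-5, so k_eq = 20540 N/m.
ω_n = √(k_eq/m) = √(20540/594) = √34.57 = 5.880 rad/s.

5.88 rad/s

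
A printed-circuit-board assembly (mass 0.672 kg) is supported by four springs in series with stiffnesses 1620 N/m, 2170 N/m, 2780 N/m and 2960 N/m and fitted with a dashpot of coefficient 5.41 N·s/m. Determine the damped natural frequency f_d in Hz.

4.56 Hz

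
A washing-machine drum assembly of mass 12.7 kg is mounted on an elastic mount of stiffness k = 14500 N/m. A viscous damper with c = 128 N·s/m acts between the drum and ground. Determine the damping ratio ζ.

0.149

ω_n = √(k/m) = √(14500/12.7) = 33.79 rad/s.
Critical damping c_c = 2√(k·m) = 2√(14500 × 12.7) = 858.3 N·s/m, so ζ = c/c_c = 128/858.3 = 0.1491.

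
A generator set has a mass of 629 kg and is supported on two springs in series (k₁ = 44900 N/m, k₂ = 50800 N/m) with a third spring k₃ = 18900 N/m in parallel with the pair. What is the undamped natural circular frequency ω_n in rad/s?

8.24 rad/s

Series pair: k_s = k₁k₂/(k₁+k₂) = (44900)(50800)/(44900 + 50800) = 23830 N/m. In parallel with k₃: k_eq = 23830 + 18900 = 42730 N/m.
ω_n = √(k_eq/m) = √(42730/629) = √67.94 = 8.243 rad/s.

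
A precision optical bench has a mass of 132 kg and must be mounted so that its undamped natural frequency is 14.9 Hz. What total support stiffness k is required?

1160000 N/m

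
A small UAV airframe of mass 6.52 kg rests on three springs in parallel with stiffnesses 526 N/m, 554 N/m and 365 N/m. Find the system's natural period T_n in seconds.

Parallel springs add: k_eq = 526 + 554 + 365 = 1445 N/m.
ω_n = √(k_eq/m) = √(1445/6.52) = √221.6 = 14.89 rad/s.
T_n = 2π/ω_n = 6.283/14.89 = 0.4221 s.

0.422 s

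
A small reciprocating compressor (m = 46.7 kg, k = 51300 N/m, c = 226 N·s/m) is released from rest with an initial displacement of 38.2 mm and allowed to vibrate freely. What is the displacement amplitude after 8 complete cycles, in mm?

ζ = c/(2√(km)) = 226/(2√(51300 × 46.7)) = 226/3096 = 0.07301.
Logarithmic decrement δ = 2πζ/√(1 − ζ²) = 2π × 0.07301/√(1 − 0.00533) = 0.4599.
After n cycles, x_n/x₀ = e^(−nδ), so x_8 = 38.2 × e^(−8 × 0.4599) = 38.2 × 0.02523 = 0.9640 mm.

0.964 mm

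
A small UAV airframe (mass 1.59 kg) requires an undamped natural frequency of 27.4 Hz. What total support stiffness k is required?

ω_n = 2πf_n = 2π × 27.4 = 172.2 rad/s.
k = m·ω_n² = 1.59 × 172.2² = 1.59 × 29640 = 47130 N/m.

47100 N/m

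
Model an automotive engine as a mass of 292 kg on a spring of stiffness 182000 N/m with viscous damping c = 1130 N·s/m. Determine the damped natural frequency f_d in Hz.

ω_n = √(k/m) = √(182000/292) = 24.97 rad/s.
Critical damping c_c = 2√(k·m) = 2√(182000 × 292) = 14580 N·s/m, so ζ = c/c_c = 1130/14580 = 0.07750.
ω_d = ω_n√(1 − ζ²) = 24.97 × √(1 − 0.00601) = 24.89 rad/s.
f_d = ω_d/(2π) = 3.961 Hz.

3.96 Hz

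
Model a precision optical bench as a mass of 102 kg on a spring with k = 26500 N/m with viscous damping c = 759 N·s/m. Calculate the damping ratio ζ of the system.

0.231

ω_n = √(k/m) = √(26500/102) = 16.12 rad/s.
Critical damping c_c = 2√(k·m) = 2√(26500 × 102) = 3288 N·s/m, so ζ = c/c_c = 759/3288 = 0.2308.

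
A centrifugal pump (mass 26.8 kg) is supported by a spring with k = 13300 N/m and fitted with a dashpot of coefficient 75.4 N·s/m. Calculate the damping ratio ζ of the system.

ω_n = √(k/m) = √(13300/26.8) = 22.28 rad/s.
Critical damping c_c = 2√(k·m) = 2√(13300 × 26.8) = 1194 N·s/m, so ζ = c/c_c = 75.4/1194 = 0.06315.

0.0631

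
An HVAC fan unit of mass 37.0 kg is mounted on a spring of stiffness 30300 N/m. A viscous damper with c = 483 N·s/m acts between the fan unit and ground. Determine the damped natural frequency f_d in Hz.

ω_n = √(k/m) = √(30300/37.0) = 28.62 rad/s.
Critical damping c_c = 2√(k·m) = 2√(30300 × 37.0) = 2118 N·s/m, so ζ = c/c_c = 483/2118 = 0.2281.
ω_d = ω_n√(1 − ζ²) = 28.62 × √(1 − 0.0520) = 27.86 rad/s.
f_d = ω_d/(2π) = 4.434 Hz.

4.43 Hz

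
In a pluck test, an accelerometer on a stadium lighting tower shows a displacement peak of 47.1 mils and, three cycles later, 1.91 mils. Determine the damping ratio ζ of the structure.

Logarithmic decrement δ = (1/n)·ln(x₀/x_n) = (1/3)·ln(47.1/1.91) = (1/3)·ln(24.66) = 1.068.
ζ = δ/√(4π² + δ²) = 1.068/√(39.48 + 1.14) = 1.068/6.373 = 0.1676.

0.168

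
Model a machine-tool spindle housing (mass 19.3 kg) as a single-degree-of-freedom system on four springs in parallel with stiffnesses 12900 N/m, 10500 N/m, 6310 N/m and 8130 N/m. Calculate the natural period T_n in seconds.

0.142 s

Parallel springs add: k_eq = 12900 + 10500 + 6310 + 8130 = 37840 N/m.
ω_n = √(k_eq/m) = √(37840/19.3) = √1961 = 44.28 rad/s.
T_n = 2π/ω_n = 6.283/44.28 = 0.1419 s.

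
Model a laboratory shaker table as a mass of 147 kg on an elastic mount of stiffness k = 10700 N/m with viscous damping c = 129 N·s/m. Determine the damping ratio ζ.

0.0514

ω_n = √(k/m) = √(10700/147) = 8.532 rad/s.
Critical damping c_c = 2√(k·m) = 2√(10700 × 147) = 2508 N·s/m, so ζ = c/c_c = 129/2508 = 0.05143.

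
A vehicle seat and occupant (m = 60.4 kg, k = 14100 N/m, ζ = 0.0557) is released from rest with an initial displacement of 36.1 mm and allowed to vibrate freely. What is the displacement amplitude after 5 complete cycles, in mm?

6.26 mm

Logarithmic decrement δ = 2πζ/√(1 − ζ²) = 2π × 0.05570/√(1 − 0.00310) = 0.3505.
After n cycles, x_n/x₀ = e^(−nδ), so x_5 = 36.1 × e^(−5 × 0.3505) = 36.1 × 0.1733 = 6.257 mm.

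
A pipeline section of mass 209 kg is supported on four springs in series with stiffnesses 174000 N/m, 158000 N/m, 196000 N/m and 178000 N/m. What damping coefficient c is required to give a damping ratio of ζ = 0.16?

969 N·s/m

Series springs: 1/k_eq = 1/174000 + 1/158000 + 1/196000 + 1/178000 = 2.280×10^-5, so k_eq = 43870 N/m.
c_c = 2√(k_eq·m) = 2√(43870 × 209) = 6056 N·s/m.
c = ζ·c_c = 0.16 × 6056 = 968.9 N·s/m.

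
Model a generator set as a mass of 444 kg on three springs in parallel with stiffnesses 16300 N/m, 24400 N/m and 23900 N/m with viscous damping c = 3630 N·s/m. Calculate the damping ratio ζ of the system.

0.339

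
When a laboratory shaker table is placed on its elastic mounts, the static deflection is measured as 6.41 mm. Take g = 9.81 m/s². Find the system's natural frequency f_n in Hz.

ω_n = √(g/δ_st) = √(9.81/0.00641) = √1530 = 39.12 rad/s.
f_n = ω_n/(2π) = 39.12/6.283 = 6.226 Hz.

6.23 Hz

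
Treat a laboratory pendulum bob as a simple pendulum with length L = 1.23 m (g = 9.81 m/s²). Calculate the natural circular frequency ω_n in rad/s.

For a simple pendulum ω_n = √(g/L) = √(9.81/1.23) = √7.976 = 2.824 rad/s.

2.82 rad/s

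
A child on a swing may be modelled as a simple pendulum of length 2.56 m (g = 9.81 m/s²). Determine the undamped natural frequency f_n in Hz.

0.312 Hz

For a simple pendulum ω_n = √(g/L) = √(9.81/2.56) = √3.832 = 1.958 rad/s.
f_n = ω_n/(2π) = 1.958/6.283 = 0.3116 Hz.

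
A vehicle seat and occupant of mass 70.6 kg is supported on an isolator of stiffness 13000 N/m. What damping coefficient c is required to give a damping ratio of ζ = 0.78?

c_c = 2√(k·m) = 2√(13000 × 70.6) = 1916 N·s/m.
c = ζ·c_c = 0.78 × 1916 = 1495 N·s/m.

1490 N·s/m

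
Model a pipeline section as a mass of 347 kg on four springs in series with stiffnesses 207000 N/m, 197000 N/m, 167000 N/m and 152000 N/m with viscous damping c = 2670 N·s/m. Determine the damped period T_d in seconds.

Series springs: 1/k_eq = 1/207000 + 1/197000 + 1/167000 + 1/152000 = 2.247×10^-5, so k_eq = 44500 N/m.
ω_n = √(k_eq/m) = √(44500/347) = 11.32 rad/s.
Critical damping c_c = 2√(k_eq·m) = 2√(44500 × 347) = 7859 N·s/m, so ζ = c/c_c = 2670/7859 = 0.3397.
ω_d = ω_n√(1 − ζ²) = 11.32 × √(1 − 0.115) = 10.65 rad/s.
T_d = 2π/ω_d = 0.5900 s.

0.590 s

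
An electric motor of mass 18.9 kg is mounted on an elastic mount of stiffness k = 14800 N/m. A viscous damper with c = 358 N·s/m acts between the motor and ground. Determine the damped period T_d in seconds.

ω_n = √(k/m) = √(14800/18.9) = 27.98 rad/s.
Critical damping c_c = 2√(k·m) = 2√(14800 × 18.9) = 1058 N·s/m, so ζ = c/c_c = 358/1058 = 0.3384.
ω_d = ω_n√(1 − ζ²) = 27.98 × √(1 − 0.115) = 26.33 rad/s.
T_d = 2π/ω_d = 0.2386 s.

0.239 s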